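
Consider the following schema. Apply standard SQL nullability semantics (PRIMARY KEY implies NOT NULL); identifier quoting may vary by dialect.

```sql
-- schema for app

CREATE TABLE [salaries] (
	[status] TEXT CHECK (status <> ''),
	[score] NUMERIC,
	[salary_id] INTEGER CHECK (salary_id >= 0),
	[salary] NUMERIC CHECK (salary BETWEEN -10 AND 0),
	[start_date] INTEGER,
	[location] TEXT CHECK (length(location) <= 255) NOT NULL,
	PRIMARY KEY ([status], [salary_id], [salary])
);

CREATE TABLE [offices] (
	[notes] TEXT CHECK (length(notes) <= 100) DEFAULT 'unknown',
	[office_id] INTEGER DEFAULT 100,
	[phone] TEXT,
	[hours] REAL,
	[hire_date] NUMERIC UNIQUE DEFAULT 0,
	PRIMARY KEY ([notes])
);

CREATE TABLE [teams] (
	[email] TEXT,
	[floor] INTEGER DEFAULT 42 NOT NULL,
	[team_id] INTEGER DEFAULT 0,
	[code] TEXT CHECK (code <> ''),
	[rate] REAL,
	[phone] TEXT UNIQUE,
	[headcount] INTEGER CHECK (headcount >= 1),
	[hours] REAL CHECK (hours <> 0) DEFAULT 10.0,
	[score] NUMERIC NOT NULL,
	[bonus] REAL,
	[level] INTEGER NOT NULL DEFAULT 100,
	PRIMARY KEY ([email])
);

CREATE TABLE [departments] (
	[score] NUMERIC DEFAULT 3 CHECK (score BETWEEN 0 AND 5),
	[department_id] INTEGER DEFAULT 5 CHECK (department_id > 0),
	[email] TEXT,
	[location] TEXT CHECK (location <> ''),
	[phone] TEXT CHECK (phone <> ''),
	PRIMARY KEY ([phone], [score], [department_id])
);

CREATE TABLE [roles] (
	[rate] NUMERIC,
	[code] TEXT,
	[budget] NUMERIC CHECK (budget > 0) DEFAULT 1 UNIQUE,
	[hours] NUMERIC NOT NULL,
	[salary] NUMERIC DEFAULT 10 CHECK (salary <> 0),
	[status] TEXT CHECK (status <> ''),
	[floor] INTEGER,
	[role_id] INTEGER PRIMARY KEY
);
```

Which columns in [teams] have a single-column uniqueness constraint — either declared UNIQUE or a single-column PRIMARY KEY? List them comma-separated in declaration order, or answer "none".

- email: single-column PRIMARY KEY → unique.
- floor: no UNIQUE or single-column PK constraint.
- team_id: no UNIQUE or single-column PK constraint.
- code: no UNIQUE or single-column PK constraint.
- rate: no UNIQUE or single-column PK constraint.
- phone: declared UNIQUE → unique.
- headcount: no UNIQUE or single-column PK constraint.
- hours: no UNIQUE or single-column PK constraint.
- score: no UNIQUE or single-column PK constraint.
- bonus: no UNIQUE or single-column PK constraint.
- level: no UNIQUE or single-column PK constraint.

email, phone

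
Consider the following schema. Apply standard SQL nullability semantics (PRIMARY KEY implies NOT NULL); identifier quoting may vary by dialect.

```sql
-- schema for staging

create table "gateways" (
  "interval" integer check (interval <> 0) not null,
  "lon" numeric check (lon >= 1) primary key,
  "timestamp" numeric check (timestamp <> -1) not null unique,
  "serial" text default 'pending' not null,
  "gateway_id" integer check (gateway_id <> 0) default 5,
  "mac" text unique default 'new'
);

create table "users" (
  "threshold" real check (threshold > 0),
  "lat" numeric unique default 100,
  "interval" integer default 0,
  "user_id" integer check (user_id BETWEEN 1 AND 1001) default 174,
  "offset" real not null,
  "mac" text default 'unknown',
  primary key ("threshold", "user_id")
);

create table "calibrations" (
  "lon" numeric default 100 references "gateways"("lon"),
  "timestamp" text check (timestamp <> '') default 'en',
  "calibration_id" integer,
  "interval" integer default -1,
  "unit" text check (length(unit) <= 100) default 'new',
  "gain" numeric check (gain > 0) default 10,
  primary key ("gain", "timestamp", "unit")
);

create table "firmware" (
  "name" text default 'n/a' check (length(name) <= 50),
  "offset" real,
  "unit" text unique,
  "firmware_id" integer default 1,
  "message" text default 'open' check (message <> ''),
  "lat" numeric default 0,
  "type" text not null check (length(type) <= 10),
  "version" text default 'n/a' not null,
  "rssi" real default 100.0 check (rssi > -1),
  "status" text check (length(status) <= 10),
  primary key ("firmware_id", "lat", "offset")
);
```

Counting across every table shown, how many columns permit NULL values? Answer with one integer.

gateways: 2 nullable (gateway_id, mac — PK (lon) and explicit NOT NULL columns excluded).
users: 3 nullable (lat, interval, mac — PK (threshold, user_id) and explicit NOT NULL columns excluded).
calibrations: 3 nullable (lon, calibration_id, interval — PK (gain, timestamp, unit) and explicit NOT NULL columns excluded).
firmware: 5 nullable (name, unit, message, rssi, status — PK (firmware_id, lat, offset) and explicit NOT NULL columns excluded).
Total: 2 + 3 + 3 + 5 = 13.

13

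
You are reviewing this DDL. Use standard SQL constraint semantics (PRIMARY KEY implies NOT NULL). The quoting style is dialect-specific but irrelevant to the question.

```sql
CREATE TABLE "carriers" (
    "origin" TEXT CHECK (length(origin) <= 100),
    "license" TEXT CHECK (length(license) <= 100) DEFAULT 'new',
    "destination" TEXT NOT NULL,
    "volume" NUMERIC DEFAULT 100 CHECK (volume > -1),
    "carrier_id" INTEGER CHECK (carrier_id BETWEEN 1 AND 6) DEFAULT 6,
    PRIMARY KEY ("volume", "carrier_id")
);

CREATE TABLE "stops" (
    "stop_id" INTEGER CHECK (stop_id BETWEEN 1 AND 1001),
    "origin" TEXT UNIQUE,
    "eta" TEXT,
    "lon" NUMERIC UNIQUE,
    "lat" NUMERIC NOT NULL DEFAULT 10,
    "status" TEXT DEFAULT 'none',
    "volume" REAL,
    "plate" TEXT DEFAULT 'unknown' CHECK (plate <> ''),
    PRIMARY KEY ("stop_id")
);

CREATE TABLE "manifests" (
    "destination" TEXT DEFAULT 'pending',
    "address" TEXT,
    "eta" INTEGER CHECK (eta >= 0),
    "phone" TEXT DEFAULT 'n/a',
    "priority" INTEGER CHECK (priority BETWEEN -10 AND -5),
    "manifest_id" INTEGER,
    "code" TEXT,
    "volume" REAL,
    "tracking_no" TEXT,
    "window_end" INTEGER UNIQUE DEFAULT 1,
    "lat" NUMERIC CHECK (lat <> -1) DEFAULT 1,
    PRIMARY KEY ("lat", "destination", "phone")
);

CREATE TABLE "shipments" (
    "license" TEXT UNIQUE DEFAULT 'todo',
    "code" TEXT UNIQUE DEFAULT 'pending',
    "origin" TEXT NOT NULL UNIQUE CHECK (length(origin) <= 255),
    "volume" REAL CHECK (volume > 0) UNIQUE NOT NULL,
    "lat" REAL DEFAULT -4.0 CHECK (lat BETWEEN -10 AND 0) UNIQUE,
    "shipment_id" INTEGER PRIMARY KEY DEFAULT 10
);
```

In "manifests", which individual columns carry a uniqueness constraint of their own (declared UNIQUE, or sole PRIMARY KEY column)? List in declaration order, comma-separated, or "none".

- destination: part of a composite PRIMARY KEY — only the tuple is unique, not this column on its own.
- address: no UNIQUE or single-column PK constraint.
- eta: no UNIQUE or single-column PK constraint.
- phone: part of a composite PRIMARY KEY — only the tuple is unique, not this column on its own.
- priority: no UNIQUE or single-column PK constraint.
- manifest_id: no UNIQUE or single-column PK constraint.
- code: no UNIQUE or single-column PK constraint.
- volume: no UNIQUE or single-column PK constraint.
- tracking_no: no UNIQUE or single-column PK constraint.
- window_end: declared UNIQUE → unique.
- lat: part of a composite PRIMARY KEY — only the tuple is unique, not this column on its own.

window_end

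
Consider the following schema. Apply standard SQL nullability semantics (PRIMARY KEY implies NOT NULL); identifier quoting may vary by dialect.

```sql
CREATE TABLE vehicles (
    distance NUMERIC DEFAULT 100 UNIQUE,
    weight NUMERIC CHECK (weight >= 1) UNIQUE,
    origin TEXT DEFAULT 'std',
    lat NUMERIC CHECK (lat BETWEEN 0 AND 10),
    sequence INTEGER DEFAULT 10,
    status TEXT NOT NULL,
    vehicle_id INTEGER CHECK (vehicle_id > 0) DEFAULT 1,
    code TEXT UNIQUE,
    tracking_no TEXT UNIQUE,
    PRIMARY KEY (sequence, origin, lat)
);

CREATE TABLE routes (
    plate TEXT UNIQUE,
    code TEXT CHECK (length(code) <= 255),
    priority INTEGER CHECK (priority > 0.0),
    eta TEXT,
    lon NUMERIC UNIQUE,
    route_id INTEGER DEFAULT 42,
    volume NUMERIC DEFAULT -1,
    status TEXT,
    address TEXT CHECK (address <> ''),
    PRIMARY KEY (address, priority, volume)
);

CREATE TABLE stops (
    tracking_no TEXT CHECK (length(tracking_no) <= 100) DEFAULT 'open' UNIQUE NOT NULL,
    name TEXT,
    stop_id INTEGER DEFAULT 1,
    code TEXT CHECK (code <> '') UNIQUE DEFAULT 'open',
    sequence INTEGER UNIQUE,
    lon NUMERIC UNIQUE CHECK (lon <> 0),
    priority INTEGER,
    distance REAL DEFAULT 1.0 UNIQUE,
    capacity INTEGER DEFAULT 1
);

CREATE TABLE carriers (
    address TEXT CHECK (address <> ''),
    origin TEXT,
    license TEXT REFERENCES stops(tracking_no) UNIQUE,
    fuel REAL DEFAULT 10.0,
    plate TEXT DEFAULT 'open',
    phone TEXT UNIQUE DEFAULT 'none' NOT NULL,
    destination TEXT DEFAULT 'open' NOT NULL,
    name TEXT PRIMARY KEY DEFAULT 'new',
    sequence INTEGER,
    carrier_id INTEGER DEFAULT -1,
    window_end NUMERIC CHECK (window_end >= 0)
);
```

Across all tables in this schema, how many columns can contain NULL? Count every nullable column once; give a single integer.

vehicles: 5 nullable (distance, weight, vehicle_id, code, tracking_no — PK (sequence, origin, lat) and explicit NOT NULL columns excluded).
routes: 6 nullable (plate, code, eta, lon, route_id, status — PK (address, priority, volume) and explicit NOT NULL columns excluded).
stops: 8 nullable (name, stop_id, code, sequence, lon, priority, distance, capacity — PK none and explicit NOT NULL columns excluded).
carriers: 8 nullable (address, origin, license, fuel, plate, sequence, carrier_id, window_end — PK (name) and explicit NOT NULL columns excluded).
Total: 5 + 6 + 8 + 8 = 27.

27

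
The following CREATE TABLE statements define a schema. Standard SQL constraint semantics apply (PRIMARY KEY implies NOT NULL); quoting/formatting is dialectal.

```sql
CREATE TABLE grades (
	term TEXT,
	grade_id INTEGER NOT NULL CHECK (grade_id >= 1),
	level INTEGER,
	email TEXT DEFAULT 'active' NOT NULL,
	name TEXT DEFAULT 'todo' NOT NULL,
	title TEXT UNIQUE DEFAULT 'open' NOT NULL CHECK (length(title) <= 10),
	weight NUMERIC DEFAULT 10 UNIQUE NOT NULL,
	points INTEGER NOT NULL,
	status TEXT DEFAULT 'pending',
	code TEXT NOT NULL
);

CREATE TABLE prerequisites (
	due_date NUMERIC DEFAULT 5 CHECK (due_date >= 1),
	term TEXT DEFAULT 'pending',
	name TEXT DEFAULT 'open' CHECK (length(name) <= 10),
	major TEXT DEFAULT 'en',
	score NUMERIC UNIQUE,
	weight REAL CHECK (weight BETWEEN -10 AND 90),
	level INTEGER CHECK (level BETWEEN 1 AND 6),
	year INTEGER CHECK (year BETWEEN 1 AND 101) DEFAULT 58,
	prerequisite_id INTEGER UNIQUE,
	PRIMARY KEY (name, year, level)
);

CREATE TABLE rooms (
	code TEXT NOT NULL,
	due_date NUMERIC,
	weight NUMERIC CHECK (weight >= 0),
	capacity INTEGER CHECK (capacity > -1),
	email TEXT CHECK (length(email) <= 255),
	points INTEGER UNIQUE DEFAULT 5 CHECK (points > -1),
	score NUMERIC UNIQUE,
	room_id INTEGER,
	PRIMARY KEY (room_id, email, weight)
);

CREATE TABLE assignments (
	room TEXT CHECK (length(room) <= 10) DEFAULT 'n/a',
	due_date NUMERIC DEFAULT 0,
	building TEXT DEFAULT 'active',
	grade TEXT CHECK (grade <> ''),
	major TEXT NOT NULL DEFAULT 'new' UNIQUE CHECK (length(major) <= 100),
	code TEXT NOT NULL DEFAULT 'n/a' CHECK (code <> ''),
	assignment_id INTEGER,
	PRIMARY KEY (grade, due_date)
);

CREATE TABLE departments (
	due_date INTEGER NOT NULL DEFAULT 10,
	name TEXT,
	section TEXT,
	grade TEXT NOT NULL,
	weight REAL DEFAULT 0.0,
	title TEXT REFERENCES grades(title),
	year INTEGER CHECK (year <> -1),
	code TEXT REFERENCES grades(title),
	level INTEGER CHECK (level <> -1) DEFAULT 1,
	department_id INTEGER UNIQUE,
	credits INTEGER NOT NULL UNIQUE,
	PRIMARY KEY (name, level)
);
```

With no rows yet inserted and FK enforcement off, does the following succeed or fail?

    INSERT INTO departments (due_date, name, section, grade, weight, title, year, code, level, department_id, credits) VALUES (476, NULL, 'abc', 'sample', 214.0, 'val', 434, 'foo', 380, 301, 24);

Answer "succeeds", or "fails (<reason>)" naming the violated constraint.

name is explicitly set to NULL, but name is part of the PRIMARY KEY (implied NOT NULL).

fails (NOT NULL on name)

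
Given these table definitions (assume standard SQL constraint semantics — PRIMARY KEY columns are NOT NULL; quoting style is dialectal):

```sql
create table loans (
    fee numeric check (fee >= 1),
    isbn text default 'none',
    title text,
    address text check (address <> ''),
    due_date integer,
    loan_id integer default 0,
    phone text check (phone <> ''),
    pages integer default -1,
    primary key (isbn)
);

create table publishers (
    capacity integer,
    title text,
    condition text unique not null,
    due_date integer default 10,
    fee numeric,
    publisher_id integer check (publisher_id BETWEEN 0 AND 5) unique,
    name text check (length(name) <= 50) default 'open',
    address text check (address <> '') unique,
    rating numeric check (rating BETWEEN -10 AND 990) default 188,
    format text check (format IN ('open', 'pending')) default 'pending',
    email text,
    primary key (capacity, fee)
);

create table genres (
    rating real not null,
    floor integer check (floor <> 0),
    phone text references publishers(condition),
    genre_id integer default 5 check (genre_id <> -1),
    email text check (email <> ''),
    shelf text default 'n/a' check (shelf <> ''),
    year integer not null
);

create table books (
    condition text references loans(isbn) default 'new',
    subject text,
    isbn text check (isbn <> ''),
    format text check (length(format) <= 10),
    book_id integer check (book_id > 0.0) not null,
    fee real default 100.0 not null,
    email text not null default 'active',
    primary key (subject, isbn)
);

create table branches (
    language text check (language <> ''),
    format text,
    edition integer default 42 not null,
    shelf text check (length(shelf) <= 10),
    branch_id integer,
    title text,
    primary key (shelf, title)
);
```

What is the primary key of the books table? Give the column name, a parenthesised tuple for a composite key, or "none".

A table-level PRIMARY KEY clause names 2 columns: subject, isbn.
This is a composite key — the combination is unique, not each column individually.

(subject, isbn)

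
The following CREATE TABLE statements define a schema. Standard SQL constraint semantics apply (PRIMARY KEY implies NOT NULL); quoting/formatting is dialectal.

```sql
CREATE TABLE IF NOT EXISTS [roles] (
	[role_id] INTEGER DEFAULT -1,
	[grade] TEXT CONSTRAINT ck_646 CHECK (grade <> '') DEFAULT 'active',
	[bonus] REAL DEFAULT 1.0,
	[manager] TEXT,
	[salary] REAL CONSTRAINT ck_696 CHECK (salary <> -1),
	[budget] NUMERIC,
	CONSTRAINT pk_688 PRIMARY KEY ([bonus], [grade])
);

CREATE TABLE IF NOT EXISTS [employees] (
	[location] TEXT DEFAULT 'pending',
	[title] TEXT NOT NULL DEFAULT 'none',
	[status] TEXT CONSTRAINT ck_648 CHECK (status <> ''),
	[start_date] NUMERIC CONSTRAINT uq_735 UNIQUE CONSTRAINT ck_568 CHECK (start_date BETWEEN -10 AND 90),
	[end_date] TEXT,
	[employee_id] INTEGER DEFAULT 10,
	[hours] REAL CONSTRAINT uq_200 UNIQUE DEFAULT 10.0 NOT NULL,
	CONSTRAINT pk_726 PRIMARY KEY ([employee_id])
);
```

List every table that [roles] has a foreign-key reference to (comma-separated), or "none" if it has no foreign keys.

none

No column in roles has a REFERENCES clause.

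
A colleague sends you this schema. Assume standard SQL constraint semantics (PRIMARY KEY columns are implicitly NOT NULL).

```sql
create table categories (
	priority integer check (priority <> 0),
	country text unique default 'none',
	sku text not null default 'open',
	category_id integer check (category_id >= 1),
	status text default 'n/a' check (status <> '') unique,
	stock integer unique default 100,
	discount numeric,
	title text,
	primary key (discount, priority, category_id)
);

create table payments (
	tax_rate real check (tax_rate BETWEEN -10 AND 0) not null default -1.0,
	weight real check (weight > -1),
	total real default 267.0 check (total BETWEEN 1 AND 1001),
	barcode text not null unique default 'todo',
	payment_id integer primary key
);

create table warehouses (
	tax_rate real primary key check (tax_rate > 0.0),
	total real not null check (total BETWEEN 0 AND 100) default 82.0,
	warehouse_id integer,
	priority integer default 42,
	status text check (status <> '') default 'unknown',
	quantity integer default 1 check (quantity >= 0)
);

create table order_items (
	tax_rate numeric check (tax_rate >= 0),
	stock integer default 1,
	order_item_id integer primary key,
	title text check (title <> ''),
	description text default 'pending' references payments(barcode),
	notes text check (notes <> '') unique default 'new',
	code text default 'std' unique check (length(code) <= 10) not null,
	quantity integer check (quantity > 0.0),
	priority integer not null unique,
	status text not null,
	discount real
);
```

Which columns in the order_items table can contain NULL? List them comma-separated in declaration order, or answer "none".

- tax_rate: CHECK does not forbid NULL (a CHECK constraint passes when its expression is NULL) → nullable.
- stock: DEFAULT only fills an omitted column; an explicit NULL is still allowed → nullable.
- order_item_id: part of the PRIMARY KEY, which implies NOT NULL → not nullable.
- title: CHECK does not forbid NULL (a CHECK constraint passes when its expression is NULL) → nullable.
- description: a foreign key column may be NULL unless separately constrained → nullable.
- notes: CHECK does not forbid NULL (a CHECK constraint passes when its expression is NULL) → nullable.
- code: declared NOT NULL → not nullable.
- quantity: CHECK does not forbid NULL (a CHECK constraint passes when its expression is NULL) → nullable.
- priority: declared NOT NULL → not nullable.
- status: declared NOT NULL → not nullable.
- discount: no NOT NULL constraint applies → nullable.

tax_rate, stock, title, description, notes, quantity, discount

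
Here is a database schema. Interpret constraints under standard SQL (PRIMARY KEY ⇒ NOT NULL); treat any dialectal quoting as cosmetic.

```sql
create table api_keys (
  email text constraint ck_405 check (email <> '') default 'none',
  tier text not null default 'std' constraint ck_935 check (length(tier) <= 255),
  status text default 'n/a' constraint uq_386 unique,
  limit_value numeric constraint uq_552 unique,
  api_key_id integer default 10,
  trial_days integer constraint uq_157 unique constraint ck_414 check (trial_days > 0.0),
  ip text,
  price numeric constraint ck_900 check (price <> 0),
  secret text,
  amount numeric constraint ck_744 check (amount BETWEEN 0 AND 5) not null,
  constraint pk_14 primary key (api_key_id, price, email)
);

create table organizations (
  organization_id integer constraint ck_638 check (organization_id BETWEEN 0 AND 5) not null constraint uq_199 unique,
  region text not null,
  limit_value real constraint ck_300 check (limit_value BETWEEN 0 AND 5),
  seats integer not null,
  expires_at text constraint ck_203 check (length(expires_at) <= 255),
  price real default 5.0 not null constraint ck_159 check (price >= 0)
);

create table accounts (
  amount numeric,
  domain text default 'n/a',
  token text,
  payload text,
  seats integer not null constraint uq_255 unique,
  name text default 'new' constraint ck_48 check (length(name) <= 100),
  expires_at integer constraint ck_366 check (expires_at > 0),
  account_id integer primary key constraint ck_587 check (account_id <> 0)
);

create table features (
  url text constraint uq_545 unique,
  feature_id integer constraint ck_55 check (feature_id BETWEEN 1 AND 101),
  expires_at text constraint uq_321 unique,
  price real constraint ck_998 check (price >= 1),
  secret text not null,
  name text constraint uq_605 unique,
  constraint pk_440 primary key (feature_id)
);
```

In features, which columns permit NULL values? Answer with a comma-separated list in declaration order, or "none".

url, expires_at, price, name

- url: UNIQUE does not imply NOT NULL → nullable.
- feature_id: part of the PRIMARY KEY, which implies NOT NULL → not nullable.
- expires_at: UNIQUE does not imply NOT NULL → nullable.
- price: CHECK does not forbid NULL (a CHECK constraint passes when its expression is NULL) → nullable.
- secret: declared NOT NULL → not nullable.
- name: UNIQUE does not imply NOT NULL → nullable.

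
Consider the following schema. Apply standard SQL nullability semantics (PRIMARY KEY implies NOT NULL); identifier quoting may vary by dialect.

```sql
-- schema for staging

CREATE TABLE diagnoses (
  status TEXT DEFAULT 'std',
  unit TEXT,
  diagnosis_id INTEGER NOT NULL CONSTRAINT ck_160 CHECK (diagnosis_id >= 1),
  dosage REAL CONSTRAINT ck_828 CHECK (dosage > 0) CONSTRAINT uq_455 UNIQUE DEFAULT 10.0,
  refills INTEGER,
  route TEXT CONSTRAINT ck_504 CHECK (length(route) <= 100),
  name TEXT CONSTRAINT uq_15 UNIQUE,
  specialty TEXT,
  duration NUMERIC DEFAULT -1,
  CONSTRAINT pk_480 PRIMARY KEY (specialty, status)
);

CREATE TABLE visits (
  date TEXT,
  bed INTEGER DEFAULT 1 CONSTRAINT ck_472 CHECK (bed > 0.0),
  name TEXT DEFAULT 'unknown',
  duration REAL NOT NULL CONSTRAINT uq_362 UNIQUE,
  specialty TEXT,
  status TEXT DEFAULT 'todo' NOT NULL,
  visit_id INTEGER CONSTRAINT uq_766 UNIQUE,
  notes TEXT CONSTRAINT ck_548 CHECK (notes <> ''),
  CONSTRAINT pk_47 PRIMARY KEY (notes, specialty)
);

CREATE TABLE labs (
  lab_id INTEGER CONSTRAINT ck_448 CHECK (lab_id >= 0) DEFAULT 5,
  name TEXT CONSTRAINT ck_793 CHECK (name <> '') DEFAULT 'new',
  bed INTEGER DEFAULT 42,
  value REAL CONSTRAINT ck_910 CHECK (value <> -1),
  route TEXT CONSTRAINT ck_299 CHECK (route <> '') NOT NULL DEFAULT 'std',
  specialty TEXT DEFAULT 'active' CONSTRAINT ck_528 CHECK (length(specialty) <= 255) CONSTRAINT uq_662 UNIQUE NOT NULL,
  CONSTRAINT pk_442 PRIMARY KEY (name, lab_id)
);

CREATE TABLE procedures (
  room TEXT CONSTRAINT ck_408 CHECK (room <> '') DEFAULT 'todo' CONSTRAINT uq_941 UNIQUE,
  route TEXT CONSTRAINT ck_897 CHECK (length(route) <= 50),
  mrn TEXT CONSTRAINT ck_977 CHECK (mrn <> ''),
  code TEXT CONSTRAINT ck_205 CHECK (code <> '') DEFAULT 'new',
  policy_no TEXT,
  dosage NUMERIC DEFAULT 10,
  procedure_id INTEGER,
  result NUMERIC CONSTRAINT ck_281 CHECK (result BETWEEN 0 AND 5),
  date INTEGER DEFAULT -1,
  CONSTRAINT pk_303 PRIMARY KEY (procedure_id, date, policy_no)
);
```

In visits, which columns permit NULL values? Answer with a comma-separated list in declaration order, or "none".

date, bed, name, visit_id

- date: no NOT NULL constraint applies → nullable.
- bed: CHECK does not forbid NULL (a CHECK constraint passes when its expression is NULL) → nullable.
- name: DEFAULT only fills an omitted column; an explicit NULL is still allowed → nullable.
- duration: declared NOT NULL → not nullable.
- specialty: part of the PRIMARY KEY, which implies NOT NULL → not nullable.
- status: declared NOT NULL → not nullable.
- visit_id: UNIQUE does not imply NOT NULL → nullable.
- notes: part of the PRIMARY KEY, which implies NOT NULL → not nullable.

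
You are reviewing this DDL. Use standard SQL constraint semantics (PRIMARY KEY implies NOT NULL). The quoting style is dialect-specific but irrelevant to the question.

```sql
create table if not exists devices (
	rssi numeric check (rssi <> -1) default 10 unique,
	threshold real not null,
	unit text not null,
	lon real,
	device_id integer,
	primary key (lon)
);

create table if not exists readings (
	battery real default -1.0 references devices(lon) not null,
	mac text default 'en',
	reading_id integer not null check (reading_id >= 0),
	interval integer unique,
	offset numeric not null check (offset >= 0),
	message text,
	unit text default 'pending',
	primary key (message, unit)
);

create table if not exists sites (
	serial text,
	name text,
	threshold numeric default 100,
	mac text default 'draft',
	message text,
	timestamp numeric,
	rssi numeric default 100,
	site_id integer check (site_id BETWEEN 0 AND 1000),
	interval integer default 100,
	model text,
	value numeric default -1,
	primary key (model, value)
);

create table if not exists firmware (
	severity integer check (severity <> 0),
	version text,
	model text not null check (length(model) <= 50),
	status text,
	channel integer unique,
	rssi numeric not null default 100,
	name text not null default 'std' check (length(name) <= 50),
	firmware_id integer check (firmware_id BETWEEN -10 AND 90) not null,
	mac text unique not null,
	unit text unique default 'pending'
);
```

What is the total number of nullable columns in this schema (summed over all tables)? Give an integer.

devices: 2 nullable (rssi, device_id — PK (lon) and explicit NOT NULL columns excluded).
readings: 2 nullable (mac, interval — PK (message, unit) and explicit NOT NULL columns excluded).
sites: 9 nullable (serial, name, threshold, mac, message, timestamp, rssi, site_id, interval — PK (model, value) and explicit NOT NULL columns excluded).
firmware: 5 nullable (severity, version, status, channel, unit — PK none and explicit NOT NULL columns excluded).
Total: 2 + 2 + 9 + 5 = 18.

18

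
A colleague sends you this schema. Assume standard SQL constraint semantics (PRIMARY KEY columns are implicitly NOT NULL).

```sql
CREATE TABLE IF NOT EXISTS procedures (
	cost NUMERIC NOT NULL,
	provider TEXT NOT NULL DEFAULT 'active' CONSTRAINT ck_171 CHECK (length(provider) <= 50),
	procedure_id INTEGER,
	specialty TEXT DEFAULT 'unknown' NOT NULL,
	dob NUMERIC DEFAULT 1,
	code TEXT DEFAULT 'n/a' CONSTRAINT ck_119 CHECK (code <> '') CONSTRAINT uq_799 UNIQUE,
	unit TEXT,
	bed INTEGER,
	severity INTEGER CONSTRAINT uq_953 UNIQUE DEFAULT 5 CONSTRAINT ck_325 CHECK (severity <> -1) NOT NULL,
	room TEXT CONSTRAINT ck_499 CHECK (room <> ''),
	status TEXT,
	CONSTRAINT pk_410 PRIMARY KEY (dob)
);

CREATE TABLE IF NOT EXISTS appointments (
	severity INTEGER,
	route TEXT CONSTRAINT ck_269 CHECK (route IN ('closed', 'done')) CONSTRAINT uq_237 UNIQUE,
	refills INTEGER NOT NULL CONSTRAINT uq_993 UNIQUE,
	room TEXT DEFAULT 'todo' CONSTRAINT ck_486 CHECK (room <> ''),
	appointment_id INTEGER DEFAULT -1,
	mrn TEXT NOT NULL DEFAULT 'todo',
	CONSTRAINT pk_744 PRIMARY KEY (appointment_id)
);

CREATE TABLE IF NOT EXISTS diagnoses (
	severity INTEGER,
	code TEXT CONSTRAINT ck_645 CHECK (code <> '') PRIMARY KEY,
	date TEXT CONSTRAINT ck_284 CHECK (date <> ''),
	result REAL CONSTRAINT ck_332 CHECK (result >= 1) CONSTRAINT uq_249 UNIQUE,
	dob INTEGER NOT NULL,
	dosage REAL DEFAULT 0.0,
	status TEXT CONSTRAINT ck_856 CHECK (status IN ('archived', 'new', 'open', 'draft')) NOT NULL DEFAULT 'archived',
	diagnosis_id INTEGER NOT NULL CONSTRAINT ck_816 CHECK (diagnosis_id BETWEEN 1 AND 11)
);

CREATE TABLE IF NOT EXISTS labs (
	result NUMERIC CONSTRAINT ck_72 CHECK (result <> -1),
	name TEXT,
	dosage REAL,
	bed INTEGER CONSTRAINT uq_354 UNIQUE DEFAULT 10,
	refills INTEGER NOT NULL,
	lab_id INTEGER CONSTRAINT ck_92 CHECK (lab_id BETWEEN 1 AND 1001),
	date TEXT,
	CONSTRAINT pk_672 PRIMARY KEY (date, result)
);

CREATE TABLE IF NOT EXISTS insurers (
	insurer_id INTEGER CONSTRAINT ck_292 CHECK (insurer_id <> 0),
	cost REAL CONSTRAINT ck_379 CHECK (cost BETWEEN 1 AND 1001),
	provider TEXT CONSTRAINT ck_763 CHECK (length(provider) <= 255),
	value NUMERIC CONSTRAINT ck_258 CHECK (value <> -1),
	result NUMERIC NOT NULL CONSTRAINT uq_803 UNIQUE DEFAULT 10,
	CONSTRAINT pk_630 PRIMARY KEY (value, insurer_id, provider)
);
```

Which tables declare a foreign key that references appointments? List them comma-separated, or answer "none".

none

No REFERENCES clause anywhere in the schema names appointments.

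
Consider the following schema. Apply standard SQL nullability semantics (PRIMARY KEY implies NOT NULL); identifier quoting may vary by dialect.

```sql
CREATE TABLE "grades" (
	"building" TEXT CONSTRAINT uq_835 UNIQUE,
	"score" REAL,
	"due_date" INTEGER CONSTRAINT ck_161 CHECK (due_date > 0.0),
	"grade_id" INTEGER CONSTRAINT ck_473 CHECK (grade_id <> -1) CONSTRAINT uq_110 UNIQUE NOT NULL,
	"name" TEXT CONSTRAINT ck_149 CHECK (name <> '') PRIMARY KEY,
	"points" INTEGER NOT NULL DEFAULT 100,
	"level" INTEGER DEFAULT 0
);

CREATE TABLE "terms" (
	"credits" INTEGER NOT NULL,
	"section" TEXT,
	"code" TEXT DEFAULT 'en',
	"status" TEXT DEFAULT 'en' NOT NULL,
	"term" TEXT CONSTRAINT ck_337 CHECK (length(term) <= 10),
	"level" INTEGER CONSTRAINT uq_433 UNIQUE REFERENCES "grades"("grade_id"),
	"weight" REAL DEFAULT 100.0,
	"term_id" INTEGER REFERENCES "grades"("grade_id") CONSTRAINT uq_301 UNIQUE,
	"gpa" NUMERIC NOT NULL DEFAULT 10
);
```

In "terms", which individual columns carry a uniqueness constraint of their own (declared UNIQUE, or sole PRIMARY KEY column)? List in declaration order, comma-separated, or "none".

level, term_id

- credits: no UNIQUE or single-column PK constraint.
- section: no UNIQUE or single-column PK constraint.
- code: no UNIQUE or single-column PK constraint.
- status: no UNIQUE or single-column PK constraint.
- term: no UNIQUE or single-column PK constraint.
- level: declared UNIQUE → unique.
- weight: no UNIQUE or single-column PK constraint.
- term_id: declared UNIQUE → unique.
- gpa: no UNIQUE or single-column PK constraint.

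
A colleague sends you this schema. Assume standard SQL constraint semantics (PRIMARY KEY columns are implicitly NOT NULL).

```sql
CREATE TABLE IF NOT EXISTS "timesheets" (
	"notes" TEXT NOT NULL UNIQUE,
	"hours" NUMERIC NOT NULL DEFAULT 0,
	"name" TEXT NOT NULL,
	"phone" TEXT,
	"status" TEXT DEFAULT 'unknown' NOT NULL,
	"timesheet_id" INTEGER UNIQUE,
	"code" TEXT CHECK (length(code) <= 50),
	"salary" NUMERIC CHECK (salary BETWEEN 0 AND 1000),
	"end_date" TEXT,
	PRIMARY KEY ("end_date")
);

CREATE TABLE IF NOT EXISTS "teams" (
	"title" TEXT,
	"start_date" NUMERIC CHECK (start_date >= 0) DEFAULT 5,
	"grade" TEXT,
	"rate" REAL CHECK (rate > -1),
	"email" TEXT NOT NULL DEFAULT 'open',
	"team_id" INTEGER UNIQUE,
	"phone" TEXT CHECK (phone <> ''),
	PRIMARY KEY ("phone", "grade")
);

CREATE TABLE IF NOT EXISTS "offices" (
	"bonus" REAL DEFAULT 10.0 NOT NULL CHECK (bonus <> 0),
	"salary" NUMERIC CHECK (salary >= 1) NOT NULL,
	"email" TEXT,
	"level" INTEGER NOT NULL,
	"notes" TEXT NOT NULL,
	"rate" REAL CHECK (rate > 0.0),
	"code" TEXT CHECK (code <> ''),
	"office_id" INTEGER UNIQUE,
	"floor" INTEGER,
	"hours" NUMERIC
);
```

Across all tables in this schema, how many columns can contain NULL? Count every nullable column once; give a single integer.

timesheets: 4 nullable (phone, timesheet_id, code, salary — PK (end_date) and explicit NOT NULL columns excluded).
teams: 4 nullable (title, start_date, rate, team_id — PK (phone, grade) and explicit NOT NULL columns excluded).
offices: 6 nullable (email, rate, code, office_id, floor, hours — PK none and explicit NOT NULL columns excluded).
Total: 4 + 4 + 6 = 14.

14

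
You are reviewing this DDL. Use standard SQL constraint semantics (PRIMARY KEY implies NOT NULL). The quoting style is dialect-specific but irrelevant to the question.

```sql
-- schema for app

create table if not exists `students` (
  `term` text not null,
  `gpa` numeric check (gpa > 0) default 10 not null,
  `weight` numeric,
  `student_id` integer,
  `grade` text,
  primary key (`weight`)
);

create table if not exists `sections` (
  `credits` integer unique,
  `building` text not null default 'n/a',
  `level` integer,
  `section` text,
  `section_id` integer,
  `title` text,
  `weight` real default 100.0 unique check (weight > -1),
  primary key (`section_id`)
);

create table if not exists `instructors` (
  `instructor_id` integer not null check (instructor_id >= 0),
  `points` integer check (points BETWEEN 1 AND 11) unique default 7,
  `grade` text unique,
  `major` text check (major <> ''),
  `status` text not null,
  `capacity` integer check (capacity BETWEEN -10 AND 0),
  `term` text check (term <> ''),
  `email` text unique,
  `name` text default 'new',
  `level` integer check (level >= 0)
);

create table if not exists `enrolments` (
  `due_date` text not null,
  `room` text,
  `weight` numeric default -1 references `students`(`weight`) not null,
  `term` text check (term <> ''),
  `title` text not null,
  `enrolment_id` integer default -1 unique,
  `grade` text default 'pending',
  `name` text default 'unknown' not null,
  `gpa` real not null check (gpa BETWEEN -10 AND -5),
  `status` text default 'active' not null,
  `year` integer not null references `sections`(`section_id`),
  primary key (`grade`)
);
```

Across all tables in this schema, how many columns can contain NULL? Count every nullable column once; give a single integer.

students: 2 nullable (student_id, grade — PK (weight) and explicit NOT NULL columns excluded).
sections: 5 nullable (credits, level, section, title, weight — PK (section_id) and explicit NOT NULL columns excluded).
instructors: 8 nullable (points, grade, major, capacity, term, email, name, level — PK none and explicit NOT NULL columns excluded).
enrolments: 3 nullable (room, term, enrolment_id — PK (grade) and explicit NOT NULL columns excluded).
Total: 2 + 5 + 8 + 3 = 18.

18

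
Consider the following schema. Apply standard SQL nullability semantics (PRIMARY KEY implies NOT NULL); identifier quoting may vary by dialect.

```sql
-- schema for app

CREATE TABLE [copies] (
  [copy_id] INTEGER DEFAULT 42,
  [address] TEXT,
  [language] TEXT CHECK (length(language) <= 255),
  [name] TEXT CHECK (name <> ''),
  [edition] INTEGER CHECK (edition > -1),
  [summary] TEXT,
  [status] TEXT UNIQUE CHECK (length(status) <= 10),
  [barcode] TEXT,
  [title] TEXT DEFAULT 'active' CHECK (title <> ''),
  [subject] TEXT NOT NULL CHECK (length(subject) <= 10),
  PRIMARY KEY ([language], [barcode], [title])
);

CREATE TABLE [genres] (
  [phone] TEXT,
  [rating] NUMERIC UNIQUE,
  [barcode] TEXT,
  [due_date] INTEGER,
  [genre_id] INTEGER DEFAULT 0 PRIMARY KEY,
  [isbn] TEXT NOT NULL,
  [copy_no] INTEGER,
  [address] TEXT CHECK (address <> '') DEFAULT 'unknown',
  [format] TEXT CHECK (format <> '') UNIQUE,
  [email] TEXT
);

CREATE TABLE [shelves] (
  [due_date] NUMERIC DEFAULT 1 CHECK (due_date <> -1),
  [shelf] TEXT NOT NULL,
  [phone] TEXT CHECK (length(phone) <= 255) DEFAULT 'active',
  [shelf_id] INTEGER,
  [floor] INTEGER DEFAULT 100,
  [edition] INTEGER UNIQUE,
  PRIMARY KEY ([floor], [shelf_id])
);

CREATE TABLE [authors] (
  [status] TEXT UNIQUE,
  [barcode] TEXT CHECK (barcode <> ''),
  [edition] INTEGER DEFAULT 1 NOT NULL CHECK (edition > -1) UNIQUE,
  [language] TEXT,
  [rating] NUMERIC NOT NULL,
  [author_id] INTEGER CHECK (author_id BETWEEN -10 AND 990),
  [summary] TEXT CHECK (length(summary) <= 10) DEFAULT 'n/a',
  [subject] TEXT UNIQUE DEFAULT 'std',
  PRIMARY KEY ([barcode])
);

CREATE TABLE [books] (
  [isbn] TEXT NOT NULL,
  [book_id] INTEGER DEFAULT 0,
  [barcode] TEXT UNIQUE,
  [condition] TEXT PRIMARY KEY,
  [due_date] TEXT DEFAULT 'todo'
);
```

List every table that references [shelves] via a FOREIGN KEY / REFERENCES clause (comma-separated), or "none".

none

No REFERENCES clause anywhere in the schema names shelves.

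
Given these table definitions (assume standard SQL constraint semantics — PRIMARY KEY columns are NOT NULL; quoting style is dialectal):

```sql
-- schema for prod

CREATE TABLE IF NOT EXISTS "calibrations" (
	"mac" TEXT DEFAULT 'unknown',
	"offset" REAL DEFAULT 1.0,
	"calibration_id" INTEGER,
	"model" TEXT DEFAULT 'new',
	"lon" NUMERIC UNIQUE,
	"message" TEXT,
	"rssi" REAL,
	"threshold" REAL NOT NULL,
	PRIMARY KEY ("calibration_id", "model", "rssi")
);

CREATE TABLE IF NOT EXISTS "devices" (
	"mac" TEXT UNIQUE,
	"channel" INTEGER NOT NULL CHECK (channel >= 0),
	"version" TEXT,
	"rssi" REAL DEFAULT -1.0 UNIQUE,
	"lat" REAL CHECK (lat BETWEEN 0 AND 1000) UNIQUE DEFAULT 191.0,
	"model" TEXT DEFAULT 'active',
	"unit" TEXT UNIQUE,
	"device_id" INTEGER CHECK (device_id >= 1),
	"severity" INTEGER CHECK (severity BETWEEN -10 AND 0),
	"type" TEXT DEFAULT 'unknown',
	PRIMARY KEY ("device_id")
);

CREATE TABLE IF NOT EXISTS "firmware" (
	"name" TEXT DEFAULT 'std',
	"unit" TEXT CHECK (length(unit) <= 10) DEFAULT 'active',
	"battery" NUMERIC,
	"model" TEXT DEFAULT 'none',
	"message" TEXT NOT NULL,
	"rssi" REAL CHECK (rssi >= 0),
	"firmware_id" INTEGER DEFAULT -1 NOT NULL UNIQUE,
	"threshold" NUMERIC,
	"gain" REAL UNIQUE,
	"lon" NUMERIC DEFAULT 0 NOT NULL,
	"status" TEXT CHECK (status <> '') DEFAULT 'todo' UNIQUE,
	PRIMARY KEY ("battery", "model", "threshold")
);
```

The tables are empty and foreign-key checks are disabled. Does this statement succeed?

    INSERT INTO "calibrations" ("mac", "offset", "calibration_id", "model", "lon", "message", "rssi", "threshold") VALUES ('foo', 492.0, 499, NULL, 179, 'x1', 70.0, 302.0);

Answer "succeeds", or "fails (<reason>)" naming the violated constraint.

fails (NOT NULL on model)

model is explicitly set to NULL, but model is part of the PRIMARY KEY (implied NOT NULL).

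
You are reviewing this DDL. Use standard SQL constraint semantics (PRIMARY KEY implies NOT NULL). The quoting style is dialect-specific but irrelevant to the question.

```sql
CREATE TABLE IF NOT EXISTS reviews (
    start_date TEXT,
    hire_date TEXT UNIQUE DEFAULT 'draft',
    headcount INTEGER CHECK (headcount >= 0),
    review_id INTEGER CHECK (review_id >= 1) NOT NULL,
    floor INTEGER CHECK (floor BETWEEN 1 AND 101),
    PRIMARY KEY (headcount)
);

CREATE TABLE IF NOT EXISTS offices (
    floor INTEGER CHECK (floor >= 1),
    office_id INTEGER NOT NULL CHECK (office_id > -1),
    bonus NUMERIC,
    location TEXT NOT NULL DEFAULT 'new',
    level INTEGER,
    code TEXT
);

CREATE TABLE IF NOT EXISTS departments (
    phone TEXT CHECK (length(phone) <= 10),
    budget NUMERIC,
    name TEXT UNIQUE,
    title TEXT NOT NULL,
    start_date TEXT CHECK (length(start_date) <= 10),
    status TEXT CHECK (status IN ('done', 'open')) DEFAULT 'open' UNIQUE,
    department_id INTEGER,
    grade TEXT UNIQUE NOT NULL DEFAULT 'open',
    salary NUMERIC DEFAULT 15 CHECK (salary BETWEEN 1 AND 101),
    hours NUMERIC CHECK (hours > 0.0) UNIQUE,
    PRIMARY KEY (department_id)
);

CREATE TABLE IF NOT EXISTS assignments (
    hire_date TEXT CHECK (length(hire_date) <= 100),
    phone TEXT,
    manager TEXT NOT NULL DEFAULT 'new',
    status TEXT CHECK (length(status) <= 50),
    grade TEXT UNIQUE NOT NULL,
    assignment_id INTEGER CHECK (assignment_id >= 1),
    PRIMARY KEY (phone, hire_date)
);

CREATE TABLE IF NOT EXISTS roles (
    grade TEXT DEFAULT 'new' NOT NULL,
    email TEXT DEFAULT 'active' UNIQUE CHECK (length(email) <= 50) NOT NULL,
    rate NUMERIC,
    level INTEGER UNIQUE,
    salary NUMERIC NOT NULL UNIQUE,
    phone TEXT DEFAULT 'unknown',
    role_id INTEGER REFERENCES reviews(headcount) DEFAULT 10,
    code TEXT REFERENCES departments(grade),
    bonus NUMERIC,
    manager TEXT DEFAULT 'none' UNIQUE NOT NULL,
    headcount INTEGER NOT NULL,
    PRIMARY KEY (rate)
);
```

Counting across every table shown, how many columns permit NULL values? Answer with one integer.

reviews: 3 nullable (start_date, hire_date, floor — PK (headcount) and explicit NOT NULL columns excluded).
offices: 4 nullable (floor, bonus, level, code — PK none and explicit NOT NULL columns excluded).
departments: 7 nullable (phone, budget, name, start_date, status, salary, hours — PK (department_id) and explicit NOT NULL columns excluded).
assignments: 2 nullable (status, assignment_id — PK (phone, hire_date) and explicit NOT NULL columns excluded).
roles: 5 nullable (level, phone, role_id, code, bonus — PK (rate) and explicit NOT NULL columns excluded).
Total: 3 + 4 + 7 + 2 + 5 = 21.

21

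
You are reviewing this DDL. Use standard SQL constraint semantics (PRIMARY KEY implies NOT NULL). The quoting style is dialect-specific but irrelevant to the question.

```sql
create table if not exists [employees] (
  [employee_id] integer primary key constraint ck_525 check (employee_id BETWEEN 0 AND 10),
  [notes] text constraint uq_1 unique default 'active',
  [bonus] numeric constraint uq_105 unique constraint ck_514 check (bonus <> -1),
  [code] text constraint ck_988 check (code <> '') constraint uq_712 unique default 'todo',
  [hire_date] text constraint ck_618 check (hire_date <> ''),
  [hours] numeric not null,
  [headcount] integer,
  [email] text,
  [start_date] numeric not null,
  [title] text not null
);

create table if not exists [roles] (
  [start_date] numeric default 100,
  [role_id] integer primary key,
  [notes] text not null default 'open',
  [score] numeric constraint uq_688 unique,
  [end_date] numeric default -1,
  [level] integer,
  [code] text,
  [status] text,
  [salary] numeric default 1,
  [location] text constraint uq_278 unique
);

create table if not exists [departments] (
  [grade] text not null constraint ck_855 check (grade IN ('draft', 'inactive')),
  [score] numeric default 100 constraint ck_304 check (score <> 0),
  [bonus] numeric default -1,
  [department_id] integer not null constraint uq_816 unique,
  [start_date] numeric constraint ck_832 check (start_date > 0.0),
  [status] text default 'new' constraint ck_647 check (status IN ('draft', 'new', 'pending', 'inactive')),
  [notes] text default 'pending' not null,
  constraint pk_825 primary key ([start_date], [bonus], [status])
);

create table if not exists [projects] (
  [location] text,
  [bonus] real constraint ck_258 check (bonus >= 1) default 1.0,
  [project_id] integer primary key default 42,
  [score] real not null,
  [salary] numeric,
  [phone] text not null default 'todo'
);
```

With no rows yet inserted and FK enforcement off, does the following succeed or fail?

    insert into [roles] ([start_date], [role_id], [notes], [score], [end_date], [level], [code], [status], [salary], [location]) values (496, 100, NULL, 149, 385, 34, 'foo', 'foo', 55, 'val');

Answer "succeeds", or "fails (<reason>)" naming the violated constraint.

fails (NOT NULL on notes)

notes is explicitly set to NULL, but notes is declared NOT NULL.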